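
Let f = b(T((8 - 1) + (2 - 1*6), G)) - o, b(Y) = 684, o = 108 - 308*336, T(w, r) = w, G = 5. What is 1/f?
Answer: 1/104064 ≈ 9.6095e-6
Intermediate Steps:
o = -103380 (o = 108 - 103488 = -103380)
f = 104064 (f = 684 - 1*(-103380) = 684 + 103380 = 104064)
1/f = 1/104064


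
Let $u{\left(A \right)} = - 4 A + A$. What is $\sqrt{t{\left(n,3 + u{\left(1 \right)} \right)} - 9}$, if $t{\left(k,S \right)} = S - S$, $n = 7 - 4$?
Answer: $3 i \approx 3.0 i$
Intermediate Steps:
$u{\left(A \right)} = - 3 A$
$n = 3$
$t{\left(k,S \right)} = 0$
$\sqrt{t{\left(n,3 + u{\left(1 \right)} \right)} - 9} = \sqrt{0 - 9} = \sqrt{-9} = 3 i$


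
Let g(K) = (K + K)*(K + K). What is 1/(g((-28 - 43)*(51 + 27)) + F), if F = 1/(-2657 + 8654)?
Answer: 5997/735698622673 ≈ 8.1514e-9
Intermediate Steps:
g(K) = 4*K² (g(K) = (2*K)*(2*K) = 4*K²)
F = 1/5997 ≈ 0.00016675
1/(g((-28 - 43)*(51 + 27)) + F) = 1/(4*((-28 - 43)*(51 + 27))² + 1/5997) = 1/(4*(-71*78)² + 1/5997) = 1/(4*(-5538)² + 1/5997) = 1/(4*30669444 + 1/5997) = 1/(122677776 + 1/5997) = 1/(735698622673/5997) = 5997/735698622673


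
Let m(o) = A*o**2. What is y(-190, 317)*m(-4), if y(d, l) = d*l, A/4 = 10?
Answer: -38547200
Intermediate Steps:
A = 40 (A = 4*10 = 40)
m(o) = 40*o**2
y(-190, 317)*m(-4) = (-190*317)*(40*(-4)**2) = -2409200*16 = -60230*640 = -38547200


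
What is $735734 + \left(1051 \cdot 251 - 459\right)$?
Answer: $999076$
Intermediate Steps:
$735734 + \left(1051 \cdot 251 - 459\right) = 735734 + \left(263801 - 459\right) = 735734 + 263342 = 999076$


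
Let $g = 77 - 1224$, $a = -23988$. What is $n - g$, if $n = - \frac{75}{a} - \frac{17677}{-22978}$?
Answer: $\frac{105441312339}{91866044} \approx 1147.8$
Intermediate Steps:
$g = -1147$ ($g = 77 - 1224 = -1147$)
$n = \frac{70959871}{91866044}$ ($n = - \frac{75}{-23988} - \frac{17677}{-22978} = \left(-75\right) \left(- \frac{1}{23988}\right) - - \frac{17677}{22978} = \frac{25}{7996} + \frac{17677}{22978} = \frac{70959871}{91866044} \approx 0.77243$)
$n - g = \frac{70959871}{91866044} - -1147 = \frac{70959871}{91866044} + 1147 = \frac{105441312339}{91866044}$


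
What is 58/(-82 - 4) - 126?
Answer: -5447/43 ≈ -126.67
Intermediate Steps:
58/(-82 - 4) - 126 = 58/(-86) - 126 = 58*(-1/86) - 126 = -29/43 - 126 = -5447/43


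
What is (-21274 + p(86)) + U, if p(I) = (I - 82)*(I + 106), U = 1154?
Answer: -19352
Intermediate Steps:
p(I) = (-82 + I)*(106 + I)
(-21274 + p(86)) + U = (-21274 + (-8692 + 86² + 24*86)) + 1154 = (-21274 + (-8692 + 7396 + 2064)) + 1154 = (-21274 + 768) + 1154 = -20506 + 1154 = -19352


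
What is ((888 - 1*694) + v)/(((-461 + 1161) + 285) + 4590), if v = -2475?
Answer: -2281/5575 ≈ -0.40915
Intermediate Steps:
((888 - 1*694) + v)/(((-461 + 1161) + 285) + 4590) = ((888 - 1*694) - 2475)/(((-461 + 1161) + 285) + 4590) = ((888 - 694) - 2475)/((700 + 285) + 4590) = (194 - 2475)/(985 + 4590) = -2281/5575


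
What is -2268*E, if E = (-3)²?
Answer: -20412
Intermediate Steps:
E = 9
-2268*E = -2268*9 = -20412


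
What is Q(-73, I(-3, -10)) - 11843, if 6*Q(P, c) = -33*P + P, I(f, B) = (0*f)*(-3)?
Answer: -34361/3 ≈ -11454.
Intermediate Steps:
I(f, B) = 0 (I(f, B) = 0*(-3) = 0)
Q(P, c) = -16*P/3 (Q(P, c) = (-33*P + P)/6 = (-32*P)/6 = -16*P/3)
Q(-73, I(-3, -10)) - 11843 = -16/3*(-73) - 11843 = 1168/3 - 11843 = -34361/3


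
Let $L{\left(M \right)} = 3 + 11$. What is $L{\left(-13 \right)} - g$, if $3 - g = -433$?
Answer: $-422$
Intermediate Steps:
$g = 436$ ($g = 3 - -433 = 3 + 433 = 436$)
$L{\left(M \right)} = 14$
$L{\left(-13 \right)} - g = 14 - 436 = -422$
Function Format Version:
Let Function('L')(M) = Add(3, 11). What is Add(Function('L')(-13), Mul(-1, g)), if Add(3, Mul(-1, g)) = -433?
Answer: -422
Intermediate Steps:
g = 436 (g = Add(3, Mul(-1, -433)) = Add(3, 433) = 436)
Function('L')(M) = 14
Add(Function('L')(-13), Mul(-1, g)) = Add(14, Mul(-1, 436)) = Add(14, -436) = -422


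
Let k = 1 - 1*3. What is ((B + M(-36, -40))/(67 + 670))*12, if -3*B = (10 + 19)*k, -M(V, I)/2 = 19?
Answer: -224/737 ≈ -0.30394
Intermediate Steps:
M(V, I) = -38 (M(V, I) = -2*19 = -38)
k = -2 (k = 1 - 3 = -2)
B = 58/3 (B = -(10 + 19)*(-2)/3 = -29*(-2)/3 = -1/3*(-58) = 58/3 ≈ 19.333)
((B + M(-36, -40))/(67 + 670))*12 = ((58/3 - 38)/(67 + 670))*12 = -56/3/737*12 = -56/3*1/737*12 = -56/2211*12 = -224/737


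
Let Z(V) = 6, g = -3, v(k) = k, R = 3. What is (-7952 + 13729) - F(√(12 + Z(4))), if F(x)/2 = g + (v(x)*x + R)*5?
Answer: 5573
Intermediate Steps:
F(x) = 24 + 10*x² (F(x) = 2*(-3 + (x*x + 3)*5) = 2*(-3 + (x² + 3)*5) = 2*(-3 + (3 + x²)*5) = 2*(-3 + (15 + 5*x²)) = 2*(12 + 5*x²) = 24 + 10*x²)
(-7952 + 13729) - F(√(12 + Z(4))) = (-7952 + 13729) - (24 + 10*(√(12 + 6))²) = 5777 - (24 + 10*(√18)²) = 5777 - (24 + 10*(3*√2)²) = 5777 - (24 + 10*18) = 5777 - (24 + 180) = 5777 - 1*204 = 5777 - 204 = 5573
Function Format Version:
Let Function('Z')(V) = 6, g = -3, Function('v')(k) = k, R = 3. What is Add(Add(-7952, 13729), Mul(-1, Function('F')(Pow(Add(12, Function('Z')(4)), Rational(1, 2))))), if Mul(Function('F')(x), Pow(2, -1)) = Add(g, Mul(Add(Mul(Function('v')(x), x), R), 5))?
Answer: 5573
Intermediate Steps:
Function('F')(x) = Add(24, Mul(10, Pow(x, 2))) (Function('F')(x) = Mul(2, Add(-3, Mul(Add(Mul(x, x), 3), 5))) = Mul(2, Add(-3, Mul(Add(Pow(x, 2), 3), 5))) = Mul(2, Add(-3, Mul(Add(3, Pow(x, 2)), 5))) = Mul(2, Add(-3, Add(15, Mul(5, Pow(x, 2))))) = Mul(2, Add(12, Mul(5, Pow(x, 2)))) = Add(24, Mul(10, Pow(x, 2))))
Add(Add(-7952, 13729), Mul(-1, Function('F')(Pow(Add(12, Function('Z')(4)), Rational(1, 2))))) = Add(Add(-7952, 13729), Mul(-1, Add(24, Mul(10, Pow(Pow(Add(12, 6), Rational(1, 2)), 2))))) = Add(5777, Mul(-1, Add(24, Mul(10, Pow(Pow(18, Rational(1, 2)), 2))))) = Add(5777, Mul(-1, Add(24, Mul(10, Pow(Mul(3, Pow(2, Rational(1, 2))), 2))))) = Add(5777, Mul(-1, Add(24, Mul(10, 18)))) = Add(5777, Mul(-1, Add(24, 180))) = Add(5777, Mul(-1, 204)) = Add(5777, -204) = 5573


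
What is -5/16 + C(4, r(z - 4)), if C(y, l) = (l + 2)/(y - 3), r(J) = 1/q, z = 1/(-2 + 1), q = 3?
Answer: 97/48 ≈ 2.0208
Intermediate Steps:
z = -1 (z = 1/(-1) = -1)
r(J) = ⅓ (r(J) = 1/3 = ⅓)
C(y, l) = (2 + l)/(-3 + y)
-5/16 + C(4, r(z - 4)) = -5/16 + (2 + ⅓)/(-3 + 4) = -5*1/16 + (7/3)/1 = -5/16 + 1*(7/3) = -5/16 + 7/3 = 97/48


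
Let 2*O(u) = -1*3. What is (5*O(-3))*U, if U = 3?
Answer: -45/2 ≈ -22.500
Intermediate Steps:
O(u) = -3/2 (O(u) = (-1*3)/2 = (½)*(-3) = -3/2)
(5*O(-3))*U = (5*(-3/2))*3 = -15/2*3 = -45/2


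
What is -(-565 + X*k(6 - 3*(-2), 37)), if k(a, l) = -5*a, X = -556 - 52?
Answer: -35915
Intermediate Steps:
X = -608
-(-565 + X*k(6 - 3*(-2), 37)) = -(-565 - (-3040)*(6 - 3*(-2))) = -(-565 - (-3040)*(6 + 6)) = -(-565 - (-3040)*12) = -(-565 - 608*(-60)) = -(-565 + 36480) = -1*35915 = -35915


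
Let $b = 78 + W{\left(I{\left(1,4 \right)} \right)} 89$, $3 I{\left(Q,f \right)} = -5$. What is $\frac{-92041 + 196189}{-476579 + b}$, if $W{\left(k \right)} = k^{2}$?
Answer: $- \frac{234333}{1071571} \approx -0.21868$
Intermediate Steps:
$I{\left(Q,f \right)} = - \frac{5}{3}$ ($I{\left(Q,f \right)} = \frac{1}{3} \left(-5\right) = - \frac{5}{3}$)
$b = \frac{2927}{9}$ ($b = 78 + \left(- \frac{5}{3}\right)^{2} \cdot 89 = 78 + \frac{25}{9} \cdot 89 = 78 + \frac{2225}{9} = \frac{2927}{9} \approx 325.22$)
$\frac{-92041 + 196189}{-476579 + b} = \frac{-92041 + 196189}{-476579 + \frac{2927}{9}} = \frac{104148}{- \frac{4286284}{9}} = 104148 \left(- \frac{9}{4286284}\right) = - \frac{234333}{1071571}$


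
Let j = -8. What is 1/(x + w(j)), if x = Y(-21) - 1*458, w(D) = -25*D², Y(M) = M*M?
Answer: -1/1617 ≈ -0.00061843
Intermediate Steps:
Y(M) = M²
x = -17 (x = (-21)² - 1*458 = 441 - 458 = -17)
1/(x + w(j)) = 1/(-17 - 25*(-8)²) = 1/(-17 - 25*64) = 1/(-17 - 1600) = 1/(-1617) = -1/1617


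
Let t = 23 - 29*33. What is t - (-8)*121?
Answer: 34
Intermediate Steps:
t = -934 (t = 23 - 957 = -934)
t - (-8)*121 = -934 - (-8)*121 = -934 - 1*(-968) = -934 + 968 = 34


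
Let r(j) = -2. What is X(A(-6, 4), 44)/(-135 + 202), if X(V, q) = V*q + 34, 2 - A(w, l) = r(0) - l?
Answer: 386/67 ≈ 5.7612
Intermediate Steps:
A(w, l) = 4 + l (A(w, l) = 2 - (-2 - l) = 2 + (2 + l) = 4 + l)
X(V, q) = 34 + V*q
X(A(-6, 4), 44)/(-135 + 202) = (34 + (4 + 4)*44)/(-135 + 202) = (34 + 8*44)/67 = (34 + 352)/67 = (1/67)*386 = 386/67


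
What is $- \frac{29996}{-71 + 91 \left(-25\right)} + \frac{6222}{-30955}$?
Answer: $\frac{456964684}{36310215} \approx 12.585$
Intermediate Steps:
$- \frac{29996}{-71 + 91 \left(-25\right)} + \frac{6222}{-30955} = - \frac{29996}{-71 - 2275} + 6222 \left(- \frac{1}{30955}\right) = - \frac{29996}{-2346} - \frac{6222}{30955} = \left(-29996\right) \left(- \frac{1}{2346}\right) - \frac{6222}{30955} = \frac{14998}{1173} - \frac{6222}{30955} = \frac{456964684}{36310215}$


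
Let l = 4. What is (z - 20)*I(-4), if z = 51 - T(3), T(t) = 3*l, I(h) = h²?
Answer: 304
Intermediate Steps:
T(t) = 12 (T(t) = 3*4 = 12)
z = 39 (z = 51 - 1*12 = 51 - 12 = 39)
(z - 20)*I(-4) = (39 - 20)*(-4)² = 19*16 = 304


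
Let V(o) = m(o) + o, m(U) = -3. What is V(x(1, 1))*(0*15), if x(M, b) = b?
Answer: 0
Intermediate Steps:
V(o) = -3 + o
V(x(1, 1))*(0*15) = (-3 + 1)*(0*15) = -2*0 = 0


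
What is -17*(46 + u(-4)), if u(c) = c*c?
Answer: -1054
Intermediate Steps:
u(c) = c²
-17*(46 + u(-4)) = -17*(46 + (-4)²) = -17*(46 + 16) = -17*62 = -1054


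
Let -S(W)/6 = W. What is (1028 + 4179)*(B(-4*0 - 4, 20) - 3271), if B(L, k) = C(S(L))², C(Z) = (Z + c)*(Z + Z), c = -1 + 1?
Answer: 6893198431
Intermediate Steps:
c = 0
S(W) = -6*W
C(Z) = 2*Z² (C(Z) = (Z + 0)*(Z + Z) = Z*(2*Z) = 2*Z²)
B(L, k) = 5184*L⁴ (B(L, k) = (2*(-6*L)²)² = (2*(36*L²))² = (72*L²)² = 5184*L⁴)
(1028 + 4179)*(B(-4*0 - 4, 20) - 3271) = (1028 + 4179)*(5184*(-4*0 - 4)⁴ - 3271) = 5207*(5184*(0 - 4)⁴ - 3271) = 5207*(5184*(-4)⁴ - 3271) = 5207*(5184*256 - 3271) = 5207*(1327104 - 3271) = 5207*1323833 = 6893198431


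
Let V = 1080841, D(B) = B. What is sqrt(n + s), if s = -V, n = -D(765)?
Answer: I*sqrt(1081606) ≈ 1040.0*I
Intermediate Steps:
n = -765 (n = -1*765 = -765)
s = -1080841 (s = -1*1080841 = -1080841)
sqrt(n + s) = sqrt(-765 - 1080841) = sqrt(-1081606) = I*sqrt(1081606)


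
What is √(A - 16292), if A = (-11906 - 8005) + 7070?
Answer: 3*I*√3237 ≈ 170.68*I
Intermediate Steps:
A = -12841 (A = -19911 + 7070 = -12841)
√(A - 16292) = √(-12841 - 16292) = √(-29133) = 3*I*√3237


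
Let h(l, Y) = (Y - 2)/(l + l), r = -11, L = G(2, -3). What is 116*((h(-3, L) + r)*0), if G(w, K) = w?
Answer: 0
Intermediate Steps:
L = 2
h(l, Y) = (-2 + Y)/(2*l) (h(l, Y) = (-2 + Y)/((2*l)) = (-2 + Y)*(1/(2*l)) = (-2 + Y)/(2*l))
116*((h(-3, L) + r)*0) = 116*(((1/2)*(-2 + 2)/(-3) - 11)*0) = 116*(((1/2)*(-1/3)*0 - 11)*0) = 116*((0 - 11)*0) = 116*(-11*0) = 116*0 = 0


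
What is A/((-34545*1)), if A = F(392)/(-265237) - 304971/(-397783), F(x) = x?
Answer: -1647625759/74382272547555 ≈ -2.2151e-5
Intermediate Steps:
A = 1647625759/2153199379 (A = 392/(-265237) - 304971/(-397783) = 392*(-1/265237) - 304971*(-1/397783) = -8/5413 + 304971/397783 = 1647625759/2153199379 ≈ 0.76520)
A/((-34545*1)) = 1647625759/(2153199379*((-34545*1))) = (1647625759/2153199379)/(-34545) = (1647625759/2153199379)*(-1/34545) = -1647625759/74382272547555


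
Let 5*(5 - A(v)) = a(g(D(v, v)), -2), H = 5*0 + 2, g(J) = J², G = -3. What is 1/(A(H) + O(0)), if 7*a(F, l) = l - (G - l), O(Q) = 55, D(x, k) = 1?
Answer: 35/2101 ≈ 0.016659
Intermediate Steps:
H = 2 (H = 0 + 2 = 2)
a(F, l) = 3/7 + 2*l/7 (a(F, l) = (l - (-3 - l))/7 = (l + (3 + l))/7 = (3 + 2*l)/7 = 3/7 + 2*l/7)
A(v) = 176/35 (A(v) = 5 - (3/7 + (2/7)*(-2))/5 = 5 - (3/7 - 4/7)/5 = 5 - ⅕*(-⅐) = 5 + 1/35 = 176/35)
1/(A(H) + O(0)) = 1/(176/35 + 55) = 1/(2101/35) = 35/2101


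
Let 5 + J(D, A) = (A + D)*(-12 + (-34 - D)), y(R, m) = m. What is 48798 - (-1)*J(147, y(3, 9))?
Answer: 18685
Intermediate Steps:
J(D, A) = -5 + (-46 - D)*(A + D) (J(D, A) = -5 + (A + D)*(-12 + (-34 - D)) = -5 + (A + D)*(-46 - D) = -5 + (-46 - D)*(A + D))
48798 - (-1)*J(147, y(3, 9)) = 48798 - (-1)*(-5 - 1*147² - 46*9 - 46*147 - 1*9*147) = 48798 - (-1)*(-5 - 1*21609 - 414 - 6762 - 1323) = 48798 - (-1)*(-5 - 21609 - 414 - 6762 - 1323) = 48798 - (-1)*(-30113) = 48798 - 1*30113 = 48798 - 30113 = 18685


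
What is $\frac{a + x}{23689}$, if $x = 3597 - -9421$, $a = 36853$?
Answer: $\frac{49871}{23689} \approx 2.1052$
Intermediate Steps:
$x = 13018$ ($x = 3597 + 9421 = 13018$)
$\frac{a + x}{23689} = \frac{36853 + 13018}{23689} = 49871 \cdot \frac{1}{23689} = \frac{49871}{23689}$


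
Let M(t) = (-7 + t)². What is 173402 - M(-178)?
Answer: 139177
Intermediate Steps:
173402 - M(-178) = 173402 - (-7 - 178)² = 173402 - 1*(-185)² = 173402 - 1*34225 = 173402 - 34225 = 139177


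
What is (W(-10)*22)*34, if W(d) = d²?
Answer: 74800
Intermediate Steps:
(W(-10)*22)*34 = ((-10)²*22)*34 = (100*22)*34 = 2200*34 = 74800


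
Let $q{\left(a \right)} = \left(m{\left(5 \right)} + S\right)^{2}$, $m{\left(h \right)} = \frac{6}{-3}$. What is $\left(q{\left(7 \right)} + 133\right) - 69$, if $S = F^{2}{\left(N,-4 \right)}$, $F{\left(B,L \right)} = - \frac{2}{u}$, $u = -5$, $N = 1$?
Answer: $\frac{42116}{625} \approx 67.386$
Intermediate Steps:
$F{\left(B,L \right)} = \frac{2}{5}$ ($F{\left(B,L \right)} = - \frac{2}{-5} = \left(-2\right) \left(- \frac{1}{5}\right) = \frac{2}{5}$)
$m{\left(h \right)} = -2$ ($m{\left(h \right)} = 6 \left(- \frac{1}{3}\right) = -2$)
$S = \frac{4}{25}$ ($S = \left(\frac{2}{5}\right)^{2} = \frac{4}{25} \approx 0.16$)
$q{\left(a \right)} = \frac{2116}{625}$ ($q{\left(a \right)} = \left(-2 + \frac{4}{25}\right)^{2} = \left(- \frac{46}{25}\right)^{2} = \frac{2116}{625}$)
$\left(q{\left(7 \right)} + 133\right) - 69 = \left(\frac{2116}{625} + 133\right) - 69 = \frac{85241}{625} - 69 = \frac{42116}{625}$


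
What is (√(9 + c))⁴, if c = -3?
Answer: 36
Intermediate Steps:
(√(9 + c))⁴ = (√(9 - 3))⁴ = (√6)⁴ = 36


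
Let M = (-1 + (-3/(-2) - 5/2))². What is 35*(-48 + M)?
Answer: -1540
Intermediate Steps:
M = 4 (M = (-1 + (-3*(-½) - 5*½))² = (-1 + (3/2 - 5/2))² = (-1 - 1)² = (-2)² = 4)
35*(-48 + M) = 35*(-48 + 4) = 35*(-44) = -1540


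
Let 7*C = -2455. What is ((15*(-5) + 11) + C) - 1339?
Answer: -12276/7 ≈ -1753.7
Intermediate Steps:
C = -2455/7 (C = (1/7)*(-2455) = -2455/7 ≈ -350.71)
((15*(-5) + 11) + C) - 1339 = ((15*(-5) + 11) - 2455/7) - 1339 = ((-75 + 11) - 2455/7) - 1339 = (-64 - 2455/7) - 1339 = -2903/7 - 1339 = -12276/7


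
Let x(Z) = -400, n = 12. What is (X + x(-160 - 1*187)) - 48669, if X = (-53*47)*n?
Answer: -78961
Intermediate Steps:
X = -29892 (X = -53*47*12 = -2491*12 = -29892)
(X + x(-160 - 1*187)) - 48669 = (-29892 - 400) - 48669 = -30292 - 48669 = -78961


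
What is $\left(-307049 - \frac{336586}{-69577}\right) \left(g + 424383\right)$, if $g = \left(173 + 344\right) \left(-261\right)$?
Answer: $- \frac{6183496169955402}{69577} \approx -8.8873 \cdot 10^{10}$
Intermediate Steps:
$g = -134937$ ($g = 517 \left(-261\right) = -134937$)
$\left(-307049 - \frac{336586}{-69577}\right) \left(g + 424383\right) = \left(-307049 - \frac{336586}{-69577}\right) \left(-134937 + 424383\right) = \left(-307049 - - \frac{336586}{69577}\right) 289446 = \left(-307049 + \frac{336586}{69577}\right) 289446 = \left(- \frac{21363211687}{69577}\right) 289446 = - \frac{6183496169955402}{69577}$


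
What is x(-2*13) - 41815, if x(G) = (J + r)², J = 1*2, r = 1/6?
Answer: -1505171/36 ≈ -41810.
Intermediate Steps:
r = ⅙ ≈ 0.16667
J = 2
x(G) = 169/36 (x(G) = (2 + ⅙)² = (13/6)² = 169/36)
x(-2*13) - 41815 = 169/36 - 41815 = -1505171/36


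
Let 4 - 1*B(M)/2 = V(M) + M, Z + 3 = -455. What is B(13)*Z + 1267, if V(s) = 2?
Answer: 11343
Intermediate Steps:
Z = -458 (Z = -3 - 455 = -458)
B(M) = 4 - 2*M (B(M) = 8 - 2*(2 + M) = 8 + (-4 - 2*M) = 4 - 2*M)
B(13)*Z + 1267 = (4 - 2*13)*(-458) + 1267 = (4 - 26)*(-458) + 1267 = -22*(-458) + 1267 = 10076 + 1267 = 11343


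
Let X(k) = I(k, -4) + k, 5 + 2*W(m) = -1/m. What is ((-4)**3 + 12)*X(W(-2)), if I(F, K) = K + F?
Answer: 442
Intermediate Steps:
I(F, K) = F + K
W(m) = -5/2 - 1/(2*m) (W(m) = -5/2 + (-1/m)/2 = -5/2 - 1/(2*m))
X(k) = -4 + 2*k (X(k) = (k - 4) + k = (-4 + k) + k = -4 + 2*k)
((-4)**3 + 12)*X(W(-2)) = ((-4)**3 + 12)*(-4 + 2*((1/2)*(-1 - 5*(-2))/(-2))) = (-64 + 12)*(-4 + 2*((1/2)*(-1/2)*(-1 + 10))) = -52*(-4 + 2*((1/2)*(-1/2)*9)) = -52*(-4 + 2*(-9/4)) = -52*(-4 - 9/2) = -52*(-17/2) = 442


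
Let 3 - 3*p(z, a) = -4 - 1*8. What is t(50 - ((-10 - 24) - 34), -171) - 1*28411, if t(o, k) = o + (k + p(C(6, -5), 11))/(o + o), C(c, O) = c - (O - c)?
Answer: -3338657/118 ≈ -28294.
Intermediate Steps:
C(c, O) = -O + 2*c (C(c, O) = c + (c - O) = -O + 2*c)
p(z, a) = 5 (p(z, a) = 1 - (-4 - 1*8)/3 = 1 - (-4 - 8)/3 = 1 - ⅓*(-12) = 1 + 4 = 5)
t(o, k) = o + (5 + k)/(2*o) (t(o, k) = o + (k + 5)/(o + o) = o + (5 + k)/((2*o)) = o + (5 + k)*(1/(2*o)) = o + (5 + k)/(2*o))
t(50 - ((-10 - 24) - 34), -171) - 1*28411 = (5 - 171 + 2*(50 - ((-10 - 24) - 34))²)/(2*(50 - ((-10 - 24) - 34))) - 1*28411 = (5 - 171 + 2*(50 - (-34 - 34))²)/(2*(50 - (-34 - 34))) - 28411 = (5 - 171 + 2*(50 - 1*(-68))²)/(2*(50 - 1*(-68))) - 28411 = (5 - 171 + 2*(50 + 68)²)/(2*(50 + 68)) - 28411 = (½)*(5 - 171 + 2*118²)/118 - 28411 = (½)*(1/118)*(5 - 171 + 2*13924) - 28411 = (½)*(1/118)*(5 - 171 + 27848) - 28411 = (½)*(1/118)*27682 - 28411 = 13841/118 - 28411 = -3338657/118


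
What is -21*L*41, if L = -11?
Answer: 9471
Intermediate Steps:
-21*L*41 = -21*(-11)*41 = 231*41 = 9471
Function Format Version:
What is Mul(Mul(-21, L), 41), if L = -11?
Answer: 9471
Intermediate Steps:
Mul(Mul(-21, L), 41) = Mul(Mul(-21, -11), 41) = Mul(231, 41) = 9471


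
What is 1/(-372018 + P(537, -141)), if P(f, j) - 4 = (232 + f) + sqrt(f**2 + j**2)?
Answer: -74249/27564508355 - 3*sqrt(1370)/27564508355 ≈ -2.6977e-6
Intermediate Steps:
P(f, j) = 236 + f + sqrt(f**2 + j**2) (P(f, j) = 4 + ((232 + f) + sqrt(f**2 + j**2)) = 4 + (232 + f + sqrt(f**2 + j**2)) = 236 + f + sqrt(f**2 + j**2))
1/(-372018 + P(537, -141)) = 1/(-372018 + (236 + 537 + sqrt(537**2 + (-141)**2))) = 1/(-372018 + (236 + 537 + sqrt(288369 + 19881))) = 1/(-372018 + (236 + 537 + sqrt(308250))) = 1/(-372018 + (236 + 537 + 15*sqrt(1370))) = 1/(-372018 + (773 + 15*sqrt(1370))) = 1/(-371245 + 15*sqrt(1370))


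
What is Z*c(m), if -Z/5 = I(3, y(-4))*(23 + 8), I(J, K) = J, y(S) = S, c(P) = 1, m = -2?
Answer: -465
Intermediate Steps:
Z = -465 (Z = -15*(23 + 8) = -15*31 = -5*93 = -465)
Z*c(m) = -465*1 = -465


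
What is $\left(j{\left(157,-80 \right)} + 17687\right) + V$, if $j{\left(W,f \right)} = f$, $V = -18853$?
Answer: $-1246$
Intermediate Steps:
$\left(j{\left(157,-80 \right)} + 17687\right) + V = \left(-80 + 17687\right) - 18853 = 17607 - 18853 = -1246$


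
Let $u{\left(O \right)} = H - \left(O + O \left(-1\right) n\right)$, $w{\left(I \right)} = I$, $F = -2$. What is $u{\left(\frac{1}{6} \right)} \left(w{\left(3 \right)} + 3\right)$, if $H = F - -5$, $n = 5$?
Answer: $22$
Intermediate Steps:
$H = 3$ ($H = -2 - -5 = -2 + 5 = 3$)
$u{\left(O \right)} = 3 + 4 O$ ($u{\left(O \right)} = 3 - \left(O + O \left(-1\right) 5\right) = 3 - \left(O + - O 5\right) = 3 - \left(O - 5 O\right) = 3 - - 4 O = 3 + 4 O$)
$u{\left(\frac{1}{6} \right)} \left(w{\left(3 \right)} + 3\right) = \left(3 + \frac{4}{6}\right) \left(3 + 3\right) = \left(3 + 4 \cdot \frac{1}{6}\right) 6 = \left(3 + \frac{2}{3}\right) 6 = \frac{11}{3} \cdot 6 = 22$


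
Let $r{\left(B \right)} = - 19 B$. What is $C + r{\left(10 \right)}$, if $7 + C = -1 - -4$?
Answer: $-194$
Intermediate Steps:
$C = -4$ ($C = -7 - -3 = -7 + \left(-1 + 4\right) = -7 + 3 = -4$)
$C + r{\left(10 \right)} = -4 - 190 = -194$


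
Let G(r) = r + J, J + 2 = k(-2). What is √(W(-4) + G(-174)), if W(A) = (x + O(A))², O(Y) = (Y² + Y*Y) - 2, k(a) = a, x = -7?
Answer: 3*√39 ≈ 18.735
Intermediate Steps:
O(Y) = -2 + 2*Y² (O(Y) = (Y² + Y²) - 2 = 2*Y² - 2 = -2 + 2*Y²)
W(A) = (-9 + 2*A²)² (W(A) = (-7 + (-2 + 2*A²))² = (-9 + 2*A²)²)
J = -4 (J = -2 - 2 = -4)
G(r) = -4 + r (G(r) = r - 4 = -4 + r)
√(W(-4) + G(-174)) = √((-9 + 2*(-4)²)² + (-4 - 174)) = √((-9 + 2*16)² - 178) = √((-9 + 32)² - 178) = √(23² - 178) = √(529 - 178) = √351 = 3*√39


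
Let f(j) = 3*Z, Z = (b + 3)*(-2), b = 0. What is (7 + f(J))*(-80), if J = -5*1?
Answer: 880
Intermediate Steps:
J = -5
Z = -6 (Z = (0 + 3)*(-2) = 3*(-2) = -6)
f(j) = -18 (f(j) = 3*(-6) = -18)
(7 + f(J))*(-80) = (7 - 18)*(-80) = -11*(-80) = 880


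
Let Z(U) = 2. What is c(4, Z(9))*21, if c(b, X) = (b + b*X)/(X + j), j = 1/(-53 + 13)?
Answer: 10080/79 ≈ 127.59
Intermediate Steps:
j = -1/40 (j = 1/(-40) = -1/40 ≈ -0.025000)
c(b, X) = (b + X*b)/(-1/40 + X) (c(b, X) = (b + b*X)/(X - 1/40) = (b + X*b)/(-1/40 + X))
c(4, Z(9))*21 = (40*4*(1 + 2)/(-1 + 40*2))*21 = (40*4*3/(-1 + 80))*21 = (40*4*3/79)*21 = (40*4*(1/79)*3)*21 = (480/79)*21 = 10080/79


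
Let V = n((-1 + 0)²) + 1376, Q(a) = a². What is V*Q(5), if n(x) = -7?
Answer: 34225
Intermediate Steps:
V = 1369 (V = -7 + 1376 = 1369)
V*Q(5) = 1369*5² = 1369*25 = 34225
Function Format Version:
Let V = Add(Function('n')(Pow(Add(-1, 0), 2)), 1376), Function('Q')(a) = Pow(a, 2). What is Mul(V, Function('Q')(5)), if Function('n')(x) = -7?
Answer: 34225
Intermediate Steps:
V = 1369 (V = Add(-7, 1376) = 1369)
Mul(V, Function('Q')(5)) = Mul(1369, Pow(5, 2)) = Mul(1369, 25) = 34225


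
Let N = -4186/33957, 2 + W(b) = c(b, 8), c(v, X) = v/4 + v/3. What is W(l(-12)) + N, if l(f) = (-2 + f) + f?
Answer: -167747/9702 ≈ -17.290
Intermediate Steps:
l(f) = -2 + 2*f
c(v, X) = 7*v/12 (c(v, X) = v*(¼) + v*(⅓) = v/4 + v/3 = 7*v/12)
W(b) = -2 + 7*b/12
N = -598/4851 (N = -4186*1/33957 = -598/4851 ≈ -0.12327)
W(l(-12)) + N = (-2 + 7*(-2 + 2*(-12))/12) - 598/4851 = (-2 + 7*(-2 - 24)/12) - 598/4851 = (-2 + (7/12)*(-26)) - 598/4851 = (-2 - 91/6) - 598/4851 = -103/6 - 598/4851 = -167747/9702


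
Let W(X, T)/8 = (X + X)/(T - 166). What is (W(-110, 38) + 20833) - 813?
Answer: 80135/4 ≈ 20034.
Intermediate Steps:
W(X, T) = 16*X/(-166 + T) (W(X, T) = 8*((X + X)/(T - 166)) = 8*((2*X)/(-166 + T)) = 8*(2*X/(-166 + T)) = 16*X/(-166 + T))
(W(-110, 38) + 20833) - 813 = (16*(-110)/(-166 + 38) + 20833) - 813 = (16*(-110)/(-128) + 20833) - 813 = (16*(-110)*(-1/128) + 20833) - 813 = (55/4 + 20833) - 813 = 83387/4 - 813 = 80135/4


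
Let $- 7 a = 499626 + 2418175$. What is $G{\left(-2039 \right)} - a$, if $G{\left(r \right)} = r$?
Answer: $\frac{2903528}{7} \approx 4.1479 \cdot 10^{5}$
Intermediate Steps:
$a = - \frac{2917801}{7}$ ($a = - \frac{499626 + 2418175}{7} = \left(- \frac{1}{7}\right) 2917801 = - \frac{2917801}{7} \approx -4.1683 \cdot 10^{5}$)
$G{\left(-2039 \right)} - a = -2039 - - \frac{2917801}{7} = -2039 + \frac{2917801}{7} = \frac{2903528}{7}$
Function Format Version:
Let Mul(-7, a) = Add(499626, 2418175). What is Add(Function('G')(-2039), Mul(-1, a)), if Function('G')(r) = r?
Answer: Rational(2903528, 7) ≈ 4.1479e+5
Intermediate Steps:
a = Rational(-2917801, 7) (a = Mul(Rational(-1, 7), Add(499626, 2418175)) = Mul(Rational(-1, 7), 2917801) = Rational(-2917801, 7) ≈ -4.1683e+5)
Add(Function('G')(-2039), Mul(-1, a)) = Add(-2039, Mul(-1, Rational(-2917801, 7))) = Add(-2039, Rational(2917801, 7)) = Rational(2903528, 7)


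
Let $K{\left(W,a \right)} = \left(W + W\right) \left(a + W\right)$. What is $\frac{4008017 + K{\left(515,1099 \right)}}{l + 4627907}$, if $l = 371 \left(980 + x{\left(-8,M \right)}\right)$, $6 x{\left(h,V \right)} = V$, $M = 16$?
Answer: $\frac{17011311}{14977429} \approx 1.1358$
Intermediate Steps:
$x{\left(h,V \right)} = \frac{V}{6}$
$K{\left(W,a \right)} = 2 W \left(W + a\right)$
$l = \frac{1093708}{3}$ ($l = 371 \left(980 + \frac{1}{6} \cdot 16\right) = 371 \left(980 + \frac{8}{3}\right) = 371 \cdot \frac{2948}{3} = \frac{1093708}{3} \approx 3.6457 \cdot 10^{5}$)
$\frac{4008017 + K{\left(515,1099 \right)}}{l + 4627907} = \frac{4008017 + 2 \cdot 515 \left(515 + 1099\right)}{\frac{1093708}{3} + 4627907} = \frac{4008017 + 2 \cdot 515 \cdot 1614}{\frac{14977429}{3}} = \left(4008017 + 1662420\right) \frac{3}{14977429} = 5670437 \cdot \frac{3}{14977429} = \frac{17011311}{14977429}$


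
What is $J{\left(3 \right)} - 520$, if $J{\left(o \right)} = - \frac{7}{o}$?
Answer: $- \frac{1567}{3} \approx -522.33$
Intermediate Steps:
$J{\left(3 \right)} - 520 = - \frac{7}{3} - 520 = - \frac{1567}{3}$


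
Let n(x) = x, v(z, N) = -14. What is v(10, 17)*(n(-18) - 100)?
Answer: 1652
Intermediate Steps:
v(10, 17)*(n(-18) - 100) = -14*(-18 - 100) = -14*(-118) = 1652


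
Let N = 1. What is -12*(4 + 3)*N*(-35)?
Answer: 2940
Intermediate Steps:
-12*(4 + 3)*N*(-35) = -12*(4 + 3)*(-35) = -84*(-35) = 2940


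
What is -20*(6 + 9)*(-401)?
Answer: 120300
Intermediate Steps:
-20*(6 + 9)*(-401) = -20*15*(-401) = -300*(-401) = 120300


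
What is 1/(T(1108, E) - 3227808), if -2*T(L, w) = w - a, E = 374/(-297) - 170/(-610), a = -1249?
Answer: -1647/5317227520 ≈ -3.0975e-7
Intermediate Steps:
E = -1615/1647 (E = 374*(-1/297) - 170*(-1/610) = -34/27 + 17/61 = -1615/1647 ≈ -0.98057)
T(L, w) = -1249/2 - w/2 (T(L, w) = -(w - 1*(-1249))/2 = -(w + 1249)/2 = -(1249 + w)/2 = -1249/2 - w/2)
1/(T(1108, E) - 3227808) = 1/((-1249/2 - ½*(-1615/1647)) - 3227808) = 1/((-1249/2 + 1615/3294) - 3227808) = 1/(-1027744/1647 - 3227808) = 1/(-5317227520/1647) = -1647/5317227520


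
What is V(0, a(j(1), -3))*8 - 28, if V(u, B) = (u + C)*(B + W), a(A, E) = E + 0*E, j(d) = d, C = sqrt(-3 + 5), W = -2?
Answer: -28 - 40*sqrt(2) ≈ -84.569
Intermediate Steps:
C = sqrt(2) ≈ 1.4142
a(A, E) = E (a(A, E) = E + 0 = E)
V(u, B) = (-2 + B)*(u + sqrt(2)) (V(u, B) = (u + sqrt(2))*(B - 2) = (u + sqrt(2))*(-2 + B) = (-2 + B)*(u + sqrt(2)))
V(0, a(j(1), -3))*8 - 28 = (-2*0 - 2*sqrt(2) - 3*0 - 3*sqrt(2))*8 - 28 = (0 - 2*sqrt(2) + 0 - 3*sqrt(2))*8 - 28 = -5*sqrt(2)*8 - 28 = -40*sqrt(2) - 28 = -28 - 40*sqrt(2)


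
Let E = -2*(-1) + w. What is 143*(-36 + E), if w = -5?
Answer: -5577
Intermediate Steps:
E = -3 (E = -2*(-1) - 5 = 2 - 5 = -3)
143*(-36 + E) = 143*(-36 - 3) = 143*(-39) = -5577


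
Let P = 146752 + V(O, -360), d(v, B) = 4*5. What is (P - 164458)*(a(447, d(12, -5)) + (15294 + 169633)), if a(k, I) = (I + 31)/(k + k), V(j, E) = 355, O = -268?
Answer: -956183471313/298 ≈ -3.2087e+9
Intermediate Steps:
d(v, B) = 20
a(k, I) = (31 + I)/(2*k) (a(k, I) = (31 + I)/((2*k)) = (31 + I)*(1/(2*k)) = (31 + I)/(2*k))
P = 147107 (P = 146752 + 355 = 147107)
(P - 164458)*(a(447, d(12, -5)) + (15294 + 169633)) = (147107 - 164458)*((1/2)*(31 + 20)/447 + (15294 + 169633)) = -17351*((1/2)*(1/447)*51 + 184927) = -17351*(17/298 + 184927) = -17351*55108263/298 = -956183471313/298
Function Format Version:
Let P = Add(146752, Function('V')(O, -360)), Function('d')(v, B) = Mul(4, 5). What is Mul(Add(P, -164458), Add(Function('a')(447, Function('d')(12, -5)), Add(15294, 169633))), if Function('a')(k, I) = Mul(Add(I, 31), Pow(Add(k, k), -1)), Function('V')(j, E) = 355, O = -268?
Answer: Rational(-956183471313, 298) ≈ -3.2087e+9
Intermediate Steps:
Function('d')(v, B) = 20
Function('a')(k, I) = Mul(Rational(1, 2), Pow(k, -1), Add(31, I)) (Function('a')(k, I) = Mul(Add(31, I), Pow(Mul(2, k), -1)) = Mul(Add(31, I), Mul(Rational(1, 2), Pow(k, -1))) = Mul(Rational(1, 2), Pow(k, -1), Add(31, I)))
P = 147107 (P = Add(146752, 355) = 147107)
Mul(Add(P, -164458), Add(Function('a')(447, Function('d')(12, -5)), Add(15294, 169633))) = Mul(Add(147107, -164458), Add(Mul(Rational(1, 2), Pow(447, -1), Add(31, 20)), Add(15294, 169633))) = Mul(-17351, Add(Mul(Rational(1, 2), Rational(1, 447), 51), 184927)) = Mul(-17351, Add(Rational(17, 298), 184927)) = Mul(-17351, Rational(55108263, 298)) = Rational(-956183471313, 298)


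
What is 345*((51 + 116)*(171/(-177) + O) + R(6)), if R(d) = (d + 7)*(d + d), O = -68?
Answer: -231260055/59 ≈ -3.9197e+6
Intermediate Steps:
R(d) = 2*d*(7 + d) (R(d) = (7 + d)*(2*d) = 2*d*(7 + d))
345*((51 + 116)*(171/(-177) + O) + R(6)) = 345*((51 + 116)*(171/(-177) - 68) + 2*6*(7 + 6)) = 345*(167*(171*(-1/177) - 68) + 2*6*13) = 345*(167*(-57/59 - 68) + 156) = 345*(167*(-4069/59) + 156) = 345*(-679523/59 + 156) = 345*(-670319/59) = -231260055/59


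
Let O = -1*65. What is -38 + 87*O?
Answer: -5693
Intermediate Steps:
O = -65
-38 + 87*O = -38 + 87*(-65) = -38 - 5655 = -5693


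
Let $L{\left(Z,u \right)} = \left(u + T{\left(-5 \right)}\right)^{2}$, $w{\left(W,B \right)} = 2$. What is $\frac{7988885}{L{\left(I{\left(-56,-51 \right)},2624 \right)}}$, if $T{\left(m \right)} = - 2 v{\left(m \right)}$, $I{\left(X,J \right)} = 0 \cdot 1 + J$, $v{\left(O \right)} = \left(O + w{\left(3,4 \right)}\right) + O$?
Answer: $\frac{1597777}{1393920} \approx 1.1462$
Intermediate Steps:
$v{\left(O \right)} = 2 + 2 O$ ($v{\left(O \right)} = \left(O + 2\right) + O = \left(2 + O\right) + O = 2 + 2 O$)
$I{\left(X,J \right)} = J$ ($I{\left(X,J \right)} = 0 + J = J$)
$T{\left(m \right)} = -4 - 4 m$ ($T{\left(m \right)} = - 2 \left(2 + 2 m\right) = -4 - 4 m$)
$L{\left(Z,u \right)} = \left(16 + u\right)^{2}$ ($L{\left(Z,u \right)} = \left(u - -16\right)^{2} = \left(u + \left(-4 + 20\right)\right)^{2} = \left(u + 16\right)^{2} = \left(16 + u\right)^{2}$)
$\frac{7988885}{L{\left(I{\left(-56,-51 \right)},2624 \right)}} = \frac{7988885}{\left(16 + 2624\right)^{2}} = \frac{7988885}{2640^{2}} = \frac{7988885}{6969600} = 7988885 \cdot \frac{1}{6969600} = \frac{1597777}{1393920}$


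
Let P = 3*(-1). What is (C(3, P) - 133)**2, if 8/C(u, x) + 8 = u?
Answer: 452929/25 ≈ 18117.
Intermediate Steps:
P = -3
C(u, x) = 8/(-8 + u)
(C(3, P) - 133)**2 = (8/(-8 + 3) - 133)**2 = (8/(-5) - 133)**2 = (8*(-1/5) - 133)**2 = (-8/5 - 133)**2 = (-673/5)**2 = 452929/25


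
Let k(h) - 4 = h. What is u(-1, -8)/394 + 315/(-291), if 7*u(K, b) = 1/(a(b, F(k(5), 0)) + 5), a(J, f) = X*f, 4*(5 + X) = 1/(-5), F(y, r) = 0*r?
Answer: -1447853/1337630 ≈ -1.0824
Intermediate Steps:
k(h) = 4 + h
F(y, r) = 0
X = -101/20 (X = -5 + (¼)/(-5) = -5 + (¼)*(-⅕) = -5 - 1/20 = -101/20 ≈ -5.0500)
a(J, f) = -101*f/20
u(K, b) = 1/35 (u(K, b) = 1/(7*(-101/20*0 + 5)) = 1/(7*(0 + 5)) = (⅐)/5 = (⅐)*(⅕) = 1/35)
u(-1, -8)/394 + 315/(-291) = (1/35)/394 + 315/(-291) = (1/35)*(1/394) + 315*(-1/291) = 1/13790 - 105/97 = -1447853/1337630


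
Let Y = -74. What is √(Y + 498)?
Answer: 2*√106 ≈ 20.591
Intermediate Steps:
√(Y + 498) = √(-74 + 498) = √424 = 2*√106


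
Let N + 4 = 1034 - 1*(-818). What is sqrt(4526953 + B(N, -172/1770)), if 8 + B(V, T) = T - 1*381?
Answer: sqrt(3545318012790)/885 ≈ 2127.6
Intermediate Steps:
N = 1848 (N = -4 + (1034 - 1*(-818)) = -4 + (1034 + 818) = -4 + 1852 = 1848)
B(V, T) = -389 + T (B(V, T) = -8 + (T - 1*381) = -8 + (T - 381) = -8 + (-381 + T) = -389 + T)
sqrt(4526953 + B(N, -172/1770)) = sqrt(4526953 + (-389 - 172/1770)) = sqrt(4526953 + (-389 - 172*1/1770)) = sqrt(4526953 + (-389 - 86/885)) = sqrt(4526953 - 344351/885) = sqrt(4006009054/885) = sqrt(3545318012790)/885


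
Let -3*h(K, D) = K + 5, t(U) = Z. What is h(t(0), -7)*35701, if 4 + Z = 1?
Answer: -71402/3 ≈ -23801.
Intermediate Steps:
Z = -3 (Z = -4 + 1 = -3)
t(U) = -3
h(K, D) = -5/3 - K/3 (h(K, D) = -(K + 5)/3 = -(5 + K)/3 = -5/3 - K/3)
h(t(0), -7)*35701 = (-5/3 - ⅓*(-3))*35701 = (-5/3 + 1)*35701 = -⅔*35701 = -71402/3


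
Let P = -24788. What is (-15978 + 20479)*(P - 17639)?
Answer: -190963927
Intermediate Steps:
(-15978 + 20479)*(P - 17639) = (-15978 + 20479)*(-24788 - 17639) = 4501*(-42427) = -190963927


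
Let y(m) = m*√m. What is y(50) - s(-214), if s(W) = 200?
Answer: -200 + 250*√2 ≈ 153.55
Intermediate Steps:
y(m) = m^(3/2)
y(50) - s(-214) = 50^(3/2) - 1*200 = 250*√2 - 200 = -200 + 250*√2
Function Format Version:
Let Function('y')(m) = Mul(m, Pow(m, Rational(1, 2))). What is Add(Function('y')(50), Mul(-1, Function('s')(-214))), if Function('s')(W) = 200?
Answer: Add(-200, Mul(250, Pow(2, Rational(1, 2)))) ≈ 153.55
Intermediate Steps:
Function('y')(m) = Pow(m, Rational(3, 2))
Add(Function('y')(50), Mul(-1, Function('s')(-214))) = Add(Pow(50, Rational(3, 2)), Mul(-1, 200)) = Add(Mul(250, Pow(2, Rational(1, 2))), -200) = Add(-200, Mul(250, Pow(2, Rational(1, 2))))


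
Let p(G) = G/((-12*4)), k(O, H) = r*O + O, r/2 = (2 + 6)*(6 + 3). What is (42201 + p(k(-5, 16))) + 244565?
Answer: 13765493/48 ≈ 2.8678e+5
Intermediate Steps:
r = 144 (r = 2*((2 + 6)*(6 + 3)) = 2*(8*9) = 2*72 = 144)
k(O, H) = 145*O (k(O, H) = 144*O + O = 145*O)
p(G) = -G/48 (p(G) = G/(-48) = G*(-1/48) = -G/48)
(42201 + p(k(-5, 16))) + 244565 = (42201 - 145*(-5)/48) + 244565 = (42201 - 1/48*(-725)) + 244565 = (42201 + 725/48) + 244565 = 2026373/48 + 244565 = 13765493/48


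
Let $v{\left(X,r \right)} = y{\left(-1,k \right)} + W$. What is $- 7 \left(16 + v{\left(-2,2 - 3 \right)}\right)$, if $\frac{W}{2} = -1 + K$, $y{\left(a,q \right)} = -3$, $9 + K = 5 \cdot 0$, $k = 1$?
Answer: $49$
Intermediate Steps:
$K = -9$ ($K = -9 + 5 \cdot 0 = -9 + 0 = -9$)
$W = -20$ ($W = 2 \left(-1 - 9\right) = 2 \left(-10\right) = -20$)
$v{\left(X,r \right)} = -23$ ($v{\left(X,r \right)} = -3 - 20 = -23$)
$- 7 \left(16 + v{\left(-2,2 - 3 \right)}\right) = - 7 \left(16 - 23\right) = \left(-7\right) \left(-7\right) = 49$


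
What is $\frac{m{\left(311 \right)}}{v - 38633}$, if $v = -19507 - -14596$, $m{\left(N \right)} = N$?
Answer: $- \frac{311}{43544} \approx -0.0071422$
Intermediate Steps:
$v = -4911$ ($v = -19507 + 14596 = -4911$)
$\frac{m{\left(311 \right)}}{v - 38633} = \frac{311}{-4911 - 38633} = \frac{311}{-43544} = 311 \left(- \frac{1}{43544}\right) = - \frac{311}{43544}$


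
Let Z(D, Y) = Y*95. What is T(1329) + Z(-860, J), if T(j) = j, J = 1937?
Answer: 185344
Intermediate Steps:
Z(D, Y) = 95*Y
T(1329) + Z(-860, J) = 1329 + 95*1937 = 1329 + 184015 = 185344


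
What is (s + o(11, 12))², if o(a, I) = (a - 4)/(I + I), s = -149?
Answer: 12737761/576 ≈ 22114.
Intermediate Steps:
o(a, I) = (-4 + a)/(2*I) (o(a, I) = (-4 + a)/((2*I)) = (-4 + a)*(1/(2*I)) = (-4 + a)/(2*I))
(s + o(11, 12))² = (-149 + (½)*(-4 + 11)/12)² = (-149 + (½)*(1/12)*7)² = (-149 + 7/24)² = (-3569/24)² = 12737761/576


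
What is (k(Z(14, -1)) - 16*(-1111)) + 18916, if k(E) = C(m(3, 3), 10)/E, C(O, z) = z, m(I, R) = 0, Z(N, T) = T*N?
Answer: 256839/7 ≈ 36691.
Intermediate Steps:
Z(N, T) = N*T
k(E) = 10/E
(k(Z(14, -1)) - 16*(-1111)) + 18916 = (10/((14*(-1))) - 16*(-1111)) + 18916 = (10/(-14) + 17776) + 18916 = (10*(-1/14) + 17776) + 18916 = (-5/7 + 17776) + 18916 = 124427/7 + 18916 = 256839/7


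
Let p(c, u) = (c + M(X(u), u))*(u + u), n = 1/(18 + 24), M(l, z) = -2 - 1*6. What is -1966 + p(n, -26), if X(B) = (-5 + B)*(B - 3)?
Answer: -32576/21 ≈ -1551.2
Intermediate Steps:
X(B) = (-5 + B)*(-3 + B)
M(l, z) = -8 (M(l, z) = -2 - 6 = -8)
n = 1/42 ≈ 0.023810
p(c, u) = 2*u*(-8 + c) (p(c, u) = (c - 8)*(u + u) = (-8 + c)*(2*u) = 2*u*(-8 + c))
-1966 + p(n, -26) = -1966 + 2*(-26)*(-8 + 1/42) = -1966 + 2*(-26)*(-335/42) = -1966 + 8710/21 = -32576/21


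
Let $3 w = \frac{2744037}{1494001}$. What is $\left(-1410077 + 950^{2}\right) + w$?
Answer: $- \frac{758319630898}{1494001} \approx -5.0758 \cdot 10^{5}$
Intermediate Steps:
$w = \frac{914679}{1494001}$ ($w = \frac{2744037 \cdot \frac{1}{1494001}}{3} = \frac{1}{3} \cdot \frac{2744037}{1494001} = \frac{914679}{1494001} \approx 0.61223$)
$\left(-1410077 + 950^{2}\right) + w = \left(-1410077 + 950^{2}\right) + \frac{914679}{1494001} = \left(-1410077 + 902500\right) + \frac{914679}{1494001} = -507577 + \frac{914679}{1494001} = - \frac{758319630898}{1494001}$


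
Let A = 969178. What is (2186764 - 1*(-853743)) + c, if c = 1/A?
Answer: 2946792493247/969178 ≈ 3.0405e+6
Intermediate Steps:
c = 1/969178 ≈ 1.0318e-6
(2186764 - 1*(-853743)) + c = (2186764 - 1*(-853743)) + 1/969178 = (2186764 + 853743) + 1/969178 = 3040507 + 1/969178 = 2946792493247/969178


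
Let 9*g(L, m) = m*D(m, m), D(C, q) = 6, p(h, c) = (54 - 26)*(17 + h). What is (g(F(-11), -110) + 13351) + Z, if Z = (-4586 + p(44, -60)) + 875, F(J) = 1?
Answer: 33824/3 ≈ 11275.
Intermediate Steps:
p(h, c) = 476 + 28*h (p(h, c) = 28*(17 + h) = 476 + 28*h)
g(L, m) = 2*m/3 (g(L, m) = (m*6)/9 = (6*m)/9 = 2*m/3)
Z = -2003 (Z = (-4586 + (476 + 28*44)) + 875 = (-4586 + (476 + 1232)) + 875 = (-4586 + 1708) + 875 = -2878 + 875 = -2003)
(g(F(-11), -110) + 13351) + Z = ((⅔)*(-110) + 13351) - 2003 = (-220/3 + 13351) - 2003 = 39833/3 - 2003 = 33824/3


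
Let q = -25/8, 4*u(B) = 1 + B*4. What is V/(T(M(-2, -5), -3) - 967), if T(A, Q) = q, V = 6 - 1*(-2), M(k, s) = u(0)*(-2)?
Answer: -64/7761 ≈ -0.0082464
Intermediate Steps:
u(B) = ¼ + B (u(B) = (1 + B*4)/4 = (1 + 4*B)/4 = ¼ + B)
q = -25/8 (q = -25*⅛ = -25/8 ≈ -3.1250)
M(k, s) = -½ (M(k, s) = (¼ + 0)*(-2) = (¼)*(-2) = -½)
V = 8 (V = 6 + 2 = 8)
T(A, Q) = -25/8
V/(T(M(-2, -5), -3) - 967) = 8/(-25/8 - 967) = 8/(-7761/8) = 8*(-8/7761) = -64/7761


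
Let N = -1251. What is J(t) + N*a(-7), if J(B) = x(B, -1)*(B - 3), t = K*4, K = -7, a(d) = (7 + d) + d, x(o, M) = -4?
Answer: 8881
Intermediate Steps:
a(d) = 7 + 2*d
t = -28 (t = -7*4 = -28)
J(B) = 12 - 4*B (J(B) = -4*(B - 3) = -4*(-3 + B) = 12 - 4*B)
J(t) + N*a(-7) = (12 - 4*(-28)) - 1251*(7 + 2*(-7)) = (12 + 112) - 1251*(7 - 14) = 124 - 1251*(-7) = 124 + 8757 = 8881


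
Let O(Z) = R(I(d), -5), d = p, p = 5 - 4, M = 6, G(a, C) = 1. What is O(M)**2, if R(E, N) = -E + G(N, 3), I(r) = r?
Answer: 0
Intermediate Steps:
p = 1
d = 1
R(E, N) = 1 - E (R(E, N) = -E + 1 = 1 - E)
O(Z) = 0 (O(Z) = 1 - 1*1 = 1 - 1 = 0)
O(M)**2 = 0**2 = 0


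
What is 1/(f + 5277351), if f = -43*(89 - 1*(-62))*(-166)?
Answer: 1/6355189 ≈ 1.5735e-7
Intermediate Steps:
f = 1077838 (f = -43*(89 + 62)*(-166) = -43*151*(-166) = -6493*(-166) = 1077838)
1/(f + 5277351) = 1/(1077838 + 5277351) = 1/6355189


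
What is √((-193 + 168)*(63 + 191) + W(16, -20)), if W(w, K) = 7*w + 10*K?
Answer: I*√6438 ≈ 80.237*I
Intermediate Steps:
√((-193 + 168)*(63 + 191) + W(16, -20)) = √((-193 + 168)*(63 + 191) + (7*16 + 10*(-20))) = √(-25*254 + (112 - 200)) = √(-6350 - 88) = √(-6438) = I*√6438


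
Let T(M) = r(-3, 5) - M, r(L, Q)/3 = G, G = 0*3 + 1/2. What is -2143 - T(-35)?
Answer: -4359/2 ≈ -2179.5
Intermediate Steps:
G = ½ (G = 0 + ½ = ½ ≈ 0.50000)
r(L, Q) = 3/2 (r(L, Q) = 3*(½) = 3/2)
T(M) = 3/2 - M
-2143 - T(-35) = -2143 - (3/2 - 1*(-35)) = -2143 - (3/2 + 35) = -2143 - 1*73/2 = -2143 - 73/2 = -4359/2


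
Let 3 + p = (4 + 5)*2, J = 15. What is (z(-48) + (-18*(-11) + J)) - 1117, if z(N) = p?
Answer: -889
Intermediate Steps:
p = 15 (p = -3 + (4 + 5)*2 = -3 + 9*2 = -3 + 18 = 15)
z(N) = 15
(z(-48) + (-18*(-11) + J)) - 1117 = (15 + (-18*(-11) + 15)) - 1117 = (15 + (198 + 15)) - 1117 = (15 + 213) - 1117 = 228 - 1117 = -889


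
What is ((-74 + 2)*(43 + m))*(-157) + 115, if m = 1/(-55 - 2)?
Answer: 9233785/19 ≈ 4.8599e+5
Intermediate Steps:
m = -1/57 (m = 1/(-57) = -1/57 ≈ -0.017544)
((-74 + 2)*(43 + m))*(-157) + 115 = ((-74 + 2)*(43 - 1/57))*(-157) + 115 = -72*2450/57*(-157) + 115 = -58800/19*(-157) + 115 = 9231600/19 + 115 = 9233785/19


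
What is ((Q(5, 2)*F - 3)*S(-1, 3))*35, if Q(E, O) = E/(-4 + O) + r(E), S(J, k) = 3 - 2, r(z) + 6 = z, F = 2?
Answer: -350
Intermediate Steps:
r(z) = -6 + z
S(J, k) = 1
Q(E, O) = -6 + E + E/(-4 + O) (Q(E, O) = E/(-4 + O) + (-6 + E) = -6 + E + E/(-4 + O))
((Q(5, 2)*F - 3)*S(-1, 3))*35 = ((((24 - 3*5 + 2*(-6 + 5))/(-4 + 2))*2 - 3)*1)*35 = ((((24 - 15 + 2*(-1))/(-2))*2 - 3)*1)*35 = ((-(24 - 15 - 2)/2*2 - 3)*1)*35 = ((-½*7*2 - 3)*1)*35 = ((-7/2*2 - 3)*1)*35 = ((-7 - 3)*1)*35 = -10*1*35 = -10*35 = -350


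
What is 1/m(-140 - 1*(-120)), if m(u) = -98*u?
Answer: 1/1960 ≈ 0.00051020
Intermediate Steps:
1/m(-140 - 1*(-120)) = 1/(-98*(-140 - 1*(-120))) = 1/(-98*(-140 + 120)) = 1/(-98*(-20)) = 1/1960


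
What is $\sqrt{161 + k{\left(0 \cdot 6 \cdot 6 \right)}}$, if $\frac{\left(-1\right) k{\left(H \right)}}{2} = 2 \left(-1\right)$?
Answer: $\sqrt{165} \approx 12.845$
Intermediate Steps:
$k{\left(H \right)} = 4$ ($k{\left(H \right)} = - 2 \cdot 2 \left(-1\right) = \left(-2\right) \left(-2\right) = 4$)
$\sqrt{161 + k{\left(0 \cdot 6 \cdot 6 \right)}} = \sqrt{161 + 4} = \sqrt{165}$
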